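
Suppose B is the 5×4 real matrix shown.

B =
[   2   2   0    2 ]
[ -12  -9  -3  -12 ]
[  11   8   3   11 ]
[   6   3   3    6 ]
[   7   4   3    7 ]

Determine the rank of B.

2

Row reduce to echelon form.
R2 ← R2 + (6)·R1: [0, 3, -3, 0]
R3 ← R3 − (11/2)·R1: [0, -3, 3, 0]
R4 ← R4 − (3)·R1: [0, -3, 3, 0]
R5 ← R5 − (7/2)·R1: [0, -3, 3, 0]
R3 ← R3 + R2: [0, 0, 0, 0]
R4 ← R4 + R2: [0, 0, 0, 0]
R5 ← R5 + R2: [0, 0, 0, 0]
Echelon form has 2 nonzero rows, so rank(B) = 2.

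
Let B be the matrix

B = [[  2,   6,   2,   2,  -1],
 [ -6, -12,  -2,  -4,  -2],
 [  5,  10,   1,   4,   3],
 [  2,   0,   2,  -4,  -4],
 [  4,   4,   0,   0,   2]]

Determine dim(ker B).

2

Row reduce to echelon form.
R2 ← R2 + (3)·R1: [0, 6, 4, 2, -5]
R3 ← R3 − (5/2)·R1: [0, -5, -4, -1, 11/2]
R4 ← R4 − R1: [0, -6, 0, -6, -3]
R5 ← R5 − (2)·R1: [0, -8, -4, -4, 4]
R3 ← R3 + (5/6)·R2: [0, 0, -2/3, 2/3, 4/3]
R4 ← R4 + R2: [0, 0, 4, -4, -8]
R5 ← R5 + (4/3)·R2: [0, 0, 4/3, -4/3, -8/3]
R4 ← R4 + (6)·R3: [0, 0, 0, 0, 0]
R5 ← R5 + (2)·R3: [0, 0, 0, 0, 0]
3 nonzero rows, so rank(B) = 3.
B has 5 columns; by rank–nullity, nullity = 5 − 3 = 2.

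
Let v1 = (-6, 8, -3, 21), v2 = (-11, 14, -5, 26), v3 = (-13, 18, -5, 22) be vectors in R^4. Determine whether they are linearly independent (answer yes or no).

Form the matrix with these vectors as rows and row reduce.
R2 ← R2 − (11/6)·R1: [0, -2/3, 1/2, -25/2]
R3 ← R3 − (13/6)·R1: [0, 2/3, 3/2, -47/2]
R3 ← R3 + R2: [0, 0, 2, -36]
3 nonzero rows, so the 3 vectors span a space of dimension 3.
Since 3 = 3, the vectors are linearly independent.

yes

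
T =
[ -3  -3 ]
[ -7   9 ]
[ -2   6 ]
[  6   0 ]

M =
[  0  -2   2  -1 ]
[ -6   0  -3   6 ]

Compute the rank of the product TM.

First compute TM:
[[ 18,   6,   3, -15],
 [-54,  14, -41,  61],
 [-36,   4, -22,  38],
 [  0, -12,  12,  -6]]
Now row reduce the product.
R2 ← R2 + (3)·R1: [0, 32, -32, 16]
R3 ← R3 + (2)·R1: [0, 16, -16, 8]
R3 ← R3 − (1/2)·R2: [0, 0, 0, 0]
R4 ← R4 + (3/8)·R2: [0, 0, 0, 0]
2 nonzero rows, so rank(TM) = 2.

2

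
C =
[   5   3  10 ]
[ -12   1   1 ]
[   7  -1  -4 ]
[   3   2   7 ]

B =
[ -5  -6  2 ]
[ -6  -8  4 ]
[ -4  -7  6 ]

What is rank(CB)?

2

First compute CB:
[[-83, -124,  82],
 [ 50,  57, -14],
 [-13,  -6, -14],
 [-55, -83,  56]]
Now row reduce the product.
R2 ← R2 + (50/83)·R1: [0, -1469/83, 2938/83]
R3 ← R3 − (13/83)·R1: [0, 1114/83, -2228/83]
R4 ← R4 − (55/83)·R1: [0, -69/83, 138/83]
R3 ← R3 + (1114/1469)·R2: [0, 0, 0]
R4 ← R4 − (69/1469)·R2: [0, 0, 0]
2 nonzero rows, so rank(CB) = 2.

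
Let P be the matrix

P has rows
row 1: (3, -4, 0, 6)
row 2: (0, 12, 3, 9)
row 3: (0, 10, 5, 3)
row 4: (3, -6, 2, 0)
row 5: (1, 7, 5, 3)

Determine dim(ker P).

Row reduce to echelon form.
R4 ← R4 − R1: [0, -2, 2, -6]
R5 ← R5 − (1/3)·R1: [0, 25/3, 5, 1]
R3 ← R3 − (5/6)·R2: [0, 0, 5/2, -9/2]
R4 ← R4 + (1/6)·R2: [0, 0, 5/2, -9/2]
R5 ← R5 − (25/36)·R2: [0, 0, 35/12, -21/4]
R4 ← R4 − R3: [0, 0, 0, 0]
R5 ← R5 − (7/6)·R3: [0, 0, 0, 0]
3 nonzero rows, so rank(P) = 3.
P has 4 columns; by rank–nullity, nullity = 4 − 3 = 1.

1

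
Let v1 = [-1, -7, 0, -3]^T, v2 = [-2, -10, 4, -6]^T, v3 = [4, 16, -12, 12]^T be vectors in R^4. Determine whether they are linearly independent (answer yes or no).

no

Form the matrix with these vectors as rows and row reduce.
R2 ← R2 − (2)·R1: [0, 4, 4, 0]
R3 ← R3 + (4)·R1: [0, -12, -12, 0]
R3 ← R3 + (3)·R2: [0, 0, 0, 0]
2 nonzero rows, so the 3 vectors span a space of dimension 2.
Since 2 < 3, the vectors are linearly dependent.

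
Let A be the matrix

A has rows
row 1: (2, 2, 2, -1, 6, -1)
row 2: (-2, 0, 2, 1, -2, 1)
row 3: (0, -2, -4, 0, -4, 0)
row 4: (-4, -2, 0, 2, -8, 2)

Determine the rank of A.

2

Row reduce to echelon form.
R2 ← R2 + R1: [0, 2, 4, 0, 4, 0]
R4 ← R4 + (2)·R1: [0, 2, 4, 0, 4, 0]
R3 ← R3 + R2: [0, 0, 0, 0, 0, 0]
R4 ← R4 − R2: [0, 0, 0, 0, 0, 0]
Echelon form has 2 nonzero rows, so rank(A) = 2.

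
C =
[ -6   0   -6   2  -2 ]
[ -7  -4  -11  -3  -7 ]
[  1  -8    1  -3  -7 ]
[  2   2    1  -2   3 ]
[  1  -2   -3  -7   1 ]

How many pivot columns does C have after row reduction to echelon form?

5

Row reduce to echelon form.
R2 ← R2 − (7/6)·R1: [0, -4, -4, -16/3, -14/3]
R3 ← R3 + (1/6)·R1: [0, -8, 0, -8/3, -22/3]
R4 ← R4 + (1/3)·R1: [0, 2, -1, -4/3, 7/3]
R5 ← R5 + (1/6)·R1: [0, -2, -4, -20/3, 2/3]
R3 ← R3 − (2)·R2: [0, 0, 8, 8, 2]
R4 ← R4 + (1/2)·R2: [0, 0, -3, -4, 0]
R5 ← R5 − (1/2)·R2: [0, 0, -2, -4, 3]
R4 ← R4 + (3/8)·R3: [0, 0, 0, -1, 3/4]
R5 ← R5 + (1/4)·R3: [0, 0, 0, -2, 7/2]
R5 ← R5 − (2)·R4: [0, 0, 0, 0, 2]
Echelon form has 5 nonzero rows, so rank(C) = 5.
Each nonzero row contributes one pivot column: 5 pivot columns.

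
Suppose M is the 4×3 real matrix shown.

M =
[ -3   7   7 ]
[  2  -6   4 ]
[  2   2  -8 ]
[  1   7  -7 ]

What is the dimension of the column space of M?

Row reduce to echelon form.
R2 ← R2 + (2/3)·R1: [0, -4/3, 26/3]
R3 ← R3 + (2/3)·R1: [0, 20/3, -10/3]
R4 ← R4 + (1/3)·R1: [0, 28/3, -14/3]
R3 ← R3 + (5)·R2: [0, 0, 40]
R4 ← R4 + (7)·R2: [0, 0, 56]
R4 ← R4 − (7/5)·R3: [0, 0, 0]
Echelon form has 3 nonzero rows, so rank(M) = 3.
The column space has dimension equal to the rank: 3.

3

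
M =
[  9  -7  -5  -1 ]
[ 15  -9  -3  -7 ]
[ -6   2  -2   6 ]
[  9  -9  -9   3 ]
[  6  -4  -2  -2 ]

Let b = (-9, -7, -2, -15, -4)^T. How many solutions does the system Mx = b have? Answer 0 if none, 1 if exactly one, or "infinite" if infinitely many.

Row reduce the augmented matrix [M | b].
R2 ← R2 − (5/3)·R1: [0, 8/3, 16/3, -16/3, 8]
R3 ← R3 + (2/3)·R1: [0, -8/3, -16/3, 16/3, -8]
R4 ← R4 − R1: [0, -2, -4, 4, -6]
R5 ← R5 − (2/3)·R1: [0, 2/3, 4/3, -4/3, 2]
R3 ← R3 + R2: [0, 0, 0, 0, 0]
R4 ← R4 + (3/4)·R2: [0, 0, 0, 0, 0]
R5 ← R5 − (1/4)·R2: [0, 0, 0, 0, 0]
The echelon form has 2 nonzero rows, and every pivot lies in the first 4 columns, so rank(M) = rank([M|b]) = 2.
The system is consistent.
rank = 2 < 4 unknowns, so there are infinitely many solutions.

infinite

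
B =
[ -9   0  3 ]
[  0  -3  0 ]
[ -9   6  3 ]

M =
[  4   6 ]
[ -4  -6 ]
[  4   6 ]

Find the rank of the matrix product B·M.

First compute BM:
[[-24, -36],
 [ 12,  18],
 [-48, -72]]
Now row reduce the product.
R2 ← R2 + (1/2)·R1: [0, 0]
R3 ← R3 − (2)·R1: [0, 0]
1 nonzero row, so rank(BM) = 1.

1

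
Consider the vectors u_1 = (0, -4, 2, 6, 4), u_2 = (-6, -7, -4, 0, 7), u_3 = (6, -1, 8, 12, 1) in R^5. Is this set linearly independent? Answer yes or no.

no

Form the matrix with these vectors as rows and row reduce.
Swap R1 ↔ R2
R3 ← R3 + R1: [0, -8, 4, 12, 8]
R3 ← R3 − (2)·R2: [0, 0, 0, 0, 0]
2 nonzero rows, so the 3 vectors span a space of dimension 2.
Since 2 < 3, the vectors are linearly dependent.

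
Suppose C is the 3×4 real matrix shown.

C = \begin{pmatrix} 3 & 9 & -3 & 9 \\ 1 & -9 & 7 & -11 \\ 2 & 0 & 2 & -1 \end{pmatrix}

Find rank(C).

2

Row reduce to echelon form.
R2 ← R2 − (1/3)·R1: [0, -12, 8, -14]
R3 ← R3 − (2/3)·R1: [0, -6, 4, -7]
R3 ← R3 − (1/2)·R2: [0, 0, 0, 0]
Echelon form has 2 nonzero rows, so rank(C) = 2.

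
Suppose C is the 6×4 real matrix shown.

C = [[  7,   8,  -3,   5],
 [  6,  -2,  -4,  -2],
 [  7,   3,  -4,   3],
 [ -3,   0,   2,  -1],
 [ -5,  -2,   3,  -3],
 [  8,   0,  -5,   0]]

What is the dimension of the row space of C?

3

Row reduce to echelon form.
R2 ← R2 − (6/7)·R1: [0, -62/7, -10/7, -44/7]
R3 ← R3 − R1: [0, -5, -1, -2]
R4 ← R4 + (3/7)·R1: [0, 24/7, 5/7, 8/7]
R5 ← R5 + (5/7)·R1: [0, 26/7, 6/7, 4/7]
R6 ← R6 − (8/7)·R1: [0, -64/7, -11/7, -40/7]
R3 ← R3 − (35/62)·R2: [0, 0, -6/31, 48/31]
R4 ← R4 + (12/31)·R2: [0, 0, 5/31, -40/31]
R5 ← R5 + (13/31)·R2: [0, 0, 8/31, -64/31]
R6 ← R6 − (32/31)·R2: [0, 0, -3/31, 24/31]
R4 ← R4 + (5/6)·R3: [0, 0, 0, 0]
R5 ← R5 + (4/3)·R3: [0, 0, 0, 0]
R6 ← R6 − (1/2)·R3: [0, 0, 0, 0]
Echelon form has 3 nonzero rows, so rank(C) = 3.
The row space has dimension equal to the rank: 3.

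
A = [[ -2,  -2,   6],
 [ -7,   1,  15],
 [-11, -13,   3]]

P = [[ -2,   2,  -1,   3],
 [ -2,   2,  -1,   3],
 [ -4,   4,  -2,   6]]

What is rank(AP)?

1

First compute AP:
[[-16,  16,  -8,  24],
 [-48,  48, -24,  72],
 [ 36, -36,  18, -54]]
Now row reduce the product.
R2 ← R2 − (3)·R1: [0, 0, 0, 0]
R3 ← R3 + (9/4)·R1: [0, 0, 0, 0]
1 nonzero row, so rank(AP) = 1.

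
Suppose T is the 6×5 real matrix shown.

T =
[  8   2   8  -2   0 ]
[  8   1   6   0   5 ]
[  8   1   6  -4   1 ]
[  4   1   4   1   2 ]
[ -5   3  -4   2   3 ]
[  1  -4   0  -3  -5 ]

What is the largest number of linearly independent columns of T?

Row reduce to echelon form.
R2 ← R2 − R1: [0, -1, -2, 2, 5]
R3 ← R3 − R1: [0, -1, -2, -2, 1]
R4 ← R4 − (1/2)·R1: [0, 0, 0, 2, 2]
R5 ← R5 + (5/8)·R1: [0, 17/4, 1, 3/4, 3]
R6 ← R6 − (1/8)·R1: [0, -17/4, -1, -11/4, -5]
R3 ← R3 − R2: [0, 0, 0, -4, -4]
R5 ← R5 + (17/4)·R2: [0, 0, -15/2, 37/4, 97/4]
R6 ← R6 − (17/4)·R2: [0, 0, 15/2, -45/4, -105/4]
Swap R3 ↔ R5
R6 ← R6 + R3: [0, 0, 0, -2, -2]
R5 ← R5 + (2)·R4: [0, 0, 0, 0, 0]
R6 ← R6 + R4: [0, 0, 0, 0, 0]
Echelon form has 4 nonzero rows, so rank(T) = 4.
The rank gives the maximum number of linearly independent columns: 4.

4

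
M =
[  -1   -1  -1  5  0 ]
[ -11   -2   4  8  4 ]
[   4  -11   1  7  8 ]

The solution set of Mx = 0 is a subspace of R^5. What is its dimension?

Row reduce to echelon form.
R2 ← R2 − (11)·R1: [0, 9, 15, -47, 4]
R3 ← R3 + (4)·R1: [0, -15, -3, 27, 8]
R3 ← R3 + (5/3)·R2: [0, 0, 22, -154/3, 44/3]
3 nonzero rows, so rank(M) = 3.
M has 5 columns; by rank–nullity, nullity = 5 − 3 = 2.

2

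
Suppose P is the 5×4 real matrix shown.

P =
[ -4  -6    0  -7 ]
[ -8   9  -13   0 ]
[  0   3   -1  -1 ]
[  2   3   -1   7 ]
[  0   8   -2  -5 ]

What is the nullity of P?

Row reduce to echelon form.
R2 ← R2 − (2)·R1: [0, 21, -13, 14]
R4 ← R4 + (1/2)·R1: [0, 0, -1, 7/2]
R3 ← R3 − (1/7)·R2: [0, 0, 6/7, -3]
R5 ← R5 − (8/21)·R2: [0, 0, 62/21, -31/3]
R4 ← R4 + (7/6)·R3: [0, 0, 0, 0]
R5 ← R5 − (31/9)·R3: [0, 0, 0, 0]
3 nonzero rows, so rank(P) = 3.
P has 4 columns; by rank–nullity, nullity = 4 − 3 = 1.

1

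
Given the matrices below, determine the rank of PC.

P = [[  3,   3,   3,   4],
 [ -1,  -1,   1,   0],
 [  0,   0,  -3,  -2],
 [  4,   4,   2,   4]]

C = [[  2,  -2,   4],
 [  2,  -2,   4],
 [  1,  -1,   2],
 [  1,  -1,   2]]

First compute PC:
[[ 19, -19,  38],
 [ -3,   3,  -6],
 [ -5,   5, -10],
 [ 22, -22,  44]]
Now row reduce the product.
R2 ← R2 + (3/19)·R1: [0, 0, 0]
R3 ← R3 + (5/19)·R1: [0, 0, 0]
R4 ← R4 − (22/19)·R1: [0, 0, 0]
1 nonzero row, so rank(PC) = 1.

1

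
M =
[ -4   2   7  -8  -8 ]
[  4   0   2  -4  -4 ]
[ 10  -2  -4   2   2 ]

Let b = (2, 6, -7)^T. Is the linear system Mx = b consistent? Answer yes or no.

no

Row reduce the augmented matrix [M | b].
R2 ← R2 + R1: [0, 2, 9, -12, -12, 8]
R3 ← R3 + (5/2)·R1: [0, 3, 27/2, -18, -18, -2]
R3 ← R3 − (3/2)·R2: [0, 0, 0, 0, 0, -14]
The echelon form has 3 nonzero rows; the last pivot sits in the augmented column, so rank(M) = 2 but rank([M|b]) = 3.
Since the ranks differ, the system is inconsistent.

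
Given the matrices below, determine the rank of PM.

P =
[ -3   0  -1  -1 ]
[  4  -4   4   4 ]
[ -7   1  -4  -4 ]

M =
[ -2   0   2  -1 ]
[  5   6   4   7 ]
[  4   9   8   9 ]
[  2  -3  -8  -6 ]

3

First compute PM:
[[  0,  -6,  -6,   0],
 [ -4,   0,  -8, -20],
 [ -5, -18, -10,   2]]
Now row reduce the product.
Swap R1 ↔ R2
R3 ← R3 − (5/4)·R1: [0, -18, 0, 27]
R3 ← R3 − (3)·R2: [0, 0, 18, 27]
3 nonzero rows, so rank(PM) = 3.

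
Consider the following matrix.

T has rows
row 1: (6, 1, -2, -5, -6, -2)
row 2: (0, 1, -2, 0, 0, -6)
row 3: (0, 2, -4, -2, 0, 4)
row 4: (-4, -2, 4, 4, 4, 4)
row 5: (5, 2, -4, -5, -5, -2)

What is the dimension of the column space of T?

3

Row reduce to echelon form.
R4 ← R4 + (2/3)·R1: [0, -4/3, 8/3, 2/3, 0, 8/3]
R5 ← R5 − (5/6)·R1: [0, 7/6, -7/3, -5/6, 0, -1/3]
R3 ← R3 − (2)·R2: [0, 0, 0, -2, 0, 16]
R4 ← R4 + (4/3)·R2: [0, 0, 0, 2/3, 0, -16/3]
R5 ← R5 − (7/6)·R2: [0, 0, 0, -5/6, 0, 20/3]
R4 ← R4 + (1/3)·R3: [0, 0, 0, 0, 0, 0]
R5 ← R5 − (5/12)·R3: [0, 0, 0, 0, 0, 0]
Echelon form has 3 nonzero rows, so rank(T) = 3.
The column space has dimension equal to the rank: 3.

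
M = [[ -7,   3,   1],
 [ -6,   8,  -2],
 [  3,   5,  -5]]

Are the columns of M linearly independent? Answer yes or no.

Row reduce M to echelon form.
R2 ← R2 − (6/7)·R1: [0, 38/7, -20/7]
R3 ← R3 + (3/7)·R1: [0, 44/7, -32/7]
R3 ← R3 − (22/19)·R2: [0, 0, -24/19]
3 pivots among 3 columns.
Every column is a pivot column, so the columns are linearly independent.

yes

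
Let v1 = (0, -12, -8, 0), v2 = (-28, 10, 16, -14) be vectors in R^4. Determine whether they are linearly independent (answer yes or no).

Form the matrix with these vectors as rows and row reduce.
Swap R1 ↔ R2
2 nonzero rows, so the 2 vectors span a space of dimension 2.
Since 2 = 2, the vectors are linearly independent.

yes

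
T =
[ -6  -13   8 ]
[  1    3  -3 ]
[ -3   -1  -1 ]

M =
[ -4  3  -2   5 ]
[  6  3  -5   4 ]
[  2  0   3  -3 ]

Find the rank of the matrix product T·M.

First compute TM:
[[-38, -57, 101, -106],
 [  8,  12, -26,  26],
 [  4, -12,   8, -16]]
Now row reduce the product.
R2 ← R2 + (4/19)·R1: [0, 0, -90/19, 70/19]
R3 ← R3 + (2/19)·R1: [0, -18, 354/19, -516/19]
Swap R2 ↔ R3
3 nonzero rows, so rank(TM) = 3.

3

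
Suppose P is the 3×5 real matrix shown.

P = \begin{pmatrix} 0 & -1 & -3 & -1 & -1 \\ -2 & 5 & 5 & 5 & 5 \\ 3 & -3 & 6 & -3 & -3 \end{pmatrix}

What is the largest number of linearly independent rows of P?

Row reduce to echelon form.
Swap R1 ↔ R2
R3 ← R3 + (3/2)·R1: [0, 9/2, 27/2, 9/2, 9/2]
R3 ← R3 + (9/2)·R2: [0, 0, 0, 0, 0]
Echelon form has 2 nonzero rows, so rank(P) = 2.
The rank gives the maximum number of linearly independent rows: 2.

2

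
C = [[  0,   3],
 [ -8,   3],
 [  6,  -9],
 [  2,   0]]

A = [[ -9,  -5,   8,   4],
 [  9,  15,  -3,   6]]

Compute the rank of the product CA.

2

First compute CA:
[[ 27,  45,  -9,  18],
 [ 99,  85, -73, -14],
 [-135, -165,  75, -30],
 [-18, -10,  16,   8]]
Now row reduce the product.
R2 ← R2 − (11/3)·R1: [0, -80, -40, -80]
R3 ← R3 + (5)·R1: [0, 60, 30, 60]
R4 ← R4 + (2/3)·R1: [0, 20, 10, 20]
R3 ← R3 + (3/4)·R2: [0, 0, 0, 0]
R4 ← R4 + (1/4)·R2: [0, 0, 0, 0]
2 nonzero rows, so rank(CA) = 2.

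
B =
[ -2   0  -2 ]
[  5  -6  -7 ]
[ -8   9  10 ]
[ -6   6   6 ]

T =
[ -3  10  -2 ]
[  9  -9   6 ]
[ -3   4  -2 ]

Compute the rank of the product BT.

First compute BT:
[[ 12, -28,   8],
 [-48,  76, -32],
 [ 75, -121,  50],
 [ 54, -90,  36]]
Now row reduce the product.
R2 ← R2 + (4)·R1: [0, -36, 0]
R3 ← R3 − (25/4)·R1: [0, 54, 0]
R4 ← R4 − (9/2)·R1: [0, 36, 0]
R3 ← R3 + (3/2)·R2: [0, 0, 0]
R4 ← R4 + R2: [0, 0, 0]
2 nonzero rows, so rank(BT) = 2.

2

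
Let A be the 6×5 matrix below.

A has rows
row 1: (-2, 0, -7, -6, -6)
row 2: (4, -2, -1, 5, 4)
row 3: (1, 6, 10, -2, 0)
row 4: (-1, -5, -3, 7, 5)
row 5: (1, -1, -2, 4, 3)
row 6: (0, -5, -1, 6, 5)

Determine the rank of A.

Row reduce to echelon form.
R2 ← R2 + (2)·R1: [0, -2, -15, -7, -8]
R3 ← R3 + (1/2)·R1: [0, 6, 13/2, -5, -3]
R4 ← R4 − (1/2)·R1: [0, -5, 1/2, 10, 8]
R5 ← R5 + (1/2)·R1: [0, -1, -11/2, 1, 0]
R3 ← R3 + (3)·R2: [0, 0, -77/2, -26, -27]
R4 ← R4 − (5/2)·R2: [0, 0, 38, 55/2, 28]
R5 ← R5 − (1/2)·R2: [0, 0, 2, 9/2, 4]
R6 ← R6 − (5/2)·R2: [0, 0, 73/2, 47/2, 25]
R4 ← R4 + (76/77)·R3: [0, 0, 0, 283/154, 104/77]
R5 ← R5 + (4/77)·R3: [0, 0, 0, 485/154, 200/77]
R6 ← R6 + (73/77)·R3: [0, 0, 0, -177/154, -46/77]
R5 ← R5 − (485/283)·R4: [0, 0, 0, 0, 80/283]
R6 ← R6 + (177/283)·R4: [0, 0, 0, 0, 70/283]
R6 ← R6 − (7/8)·R5: [0, 0, 0, 0, 0]
Echelon form has 5 nonzero rows, so rank(A) = 5.

5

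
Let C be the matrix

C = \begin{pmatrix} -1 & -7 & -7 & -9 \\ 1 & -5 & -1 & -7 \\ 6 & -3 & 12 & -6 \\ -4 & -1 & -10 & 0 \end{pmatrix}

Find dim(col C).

Row reduce to echelon form.
R2 ← R2 + R1: [0, -12, -8, -16]
R3 ← R3 + (6)·R1: [0, -45, -30, -60]
R4 ← R4 − (4)·R1: [0, 27, 18, 36]
R3 ← R3 − (15/4)·R2: [0, 0, 0, 0]
R4 ← R4 + (9/4)·R2: [0, 0, 0, 0]
Echelon form has 2 nonzero rows, so rank(C) = 2.
The column space has dimension equal to the rank: 2.

2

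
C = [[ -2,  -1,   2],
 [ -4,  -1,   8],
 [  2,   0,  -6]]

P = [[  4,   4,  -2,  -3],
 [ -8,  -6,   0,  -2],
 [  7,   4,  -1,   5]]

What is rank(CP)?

2

First compute CP:
[[ 14,   6,   2,  18],
 [ 48,  22,   0,  54],
 [-34, -16,   2, -36]]
Now row reduce the product.
R2 ← R2 − (24/7)·R1: [0, 10/7, -48/7, -54/7]
R3 ← R3 + (17/7)·R1: [0, -10/7, 48/7, 54/7]
R3 ← R3 + R2: [0, 0, 0, 0]
2 nonzero rows, so rank(CP) = 2.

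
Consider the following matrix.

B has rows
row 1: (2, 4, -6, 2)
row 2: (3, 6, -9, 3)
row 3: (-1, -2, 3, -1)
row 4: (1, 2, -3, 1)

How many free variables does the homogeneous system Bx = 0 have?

Row reduce to echelon form.
R2 ← R2 − (3/2)·R1: [0, 0, 0, 0]
R3 ← R3 + (1/2)·R1: [0, 0, 0, 0]
R4 ← R4 − (1/2)·R1: [0, 0, 0, 0]
1 nonzero row, so rank(B) = 1.
B has 4 columns; by rank–nullity, nullity = 4 − 1 = 3.

3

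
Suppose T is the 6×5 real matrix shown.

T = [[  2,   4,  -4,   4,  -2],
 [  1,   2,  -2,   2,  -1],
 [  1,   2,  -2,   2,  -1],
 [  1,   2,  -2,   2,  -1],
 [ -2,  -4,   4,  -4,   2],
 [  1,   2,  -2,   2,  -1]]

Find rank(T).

1

Row reduce to echelon form.
R2 ← R2 − (1/2)·R1: [0, 0, 0, 0, 0]
R3 ← R3 − (1/2)·R1: [0, 0, 0, 0, 0]
R4 ← R4 − (1/2)·R1: [0, 0, 0, 0, 0]
R5 ← R5 + R1: [0, 0, 0, 0, 0]
R6 ← R6 − (1/2)·R1: [0, 0, 0, 0, 0]
Echelon form has 1 nonzero row, so rank(T) = 1.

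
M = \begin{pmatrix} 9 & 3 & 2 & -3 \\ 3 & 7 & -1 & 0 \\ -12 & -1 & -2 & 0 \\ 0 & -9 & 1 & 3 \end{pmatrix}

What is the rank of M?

3

Row reduce to echelon form.
R2 ← R2 − (1/3)·R1: [0, 6, -5/3, 1]
R3 ← R3 + (4/3)·R1: [0, 3, 2/3, -4]
R3 ← R3 − (1/2)·R2: [0, 0, 3/2, -9/2]
R4 ← R4 + (3/2)·R2: [0, 0, -3/2, 9/2]
R4 ← R4 + R3: [0, 0, 0, 0]
Echelon form has 3 nonzero rows, so rank(M) = 3.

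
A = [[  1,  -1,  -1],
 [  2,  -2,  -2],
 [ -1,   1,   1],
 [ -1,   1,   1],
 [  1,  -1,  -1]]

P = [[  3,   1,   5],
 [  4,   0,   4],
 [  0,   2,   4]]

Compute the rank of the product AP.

1

First compute AP:
[[ -1,  -1,  -3],
 [ -2,  -2,  -6],
 [  1,   1,   3],
 [  1,   1,   3],
 [ -1,  -1,  -3]]
Now row reduce the product.
R2 ← R2 − (2)·R1: [0, 0, 0]
R3 ← R3 + R1: [0, 0, 0]
R4 ← R4 + R1: [0, 0, 0]
R5 ← R5 − R1: [0, 0, 0]
1 nonzero row, so rank(AP) = 1.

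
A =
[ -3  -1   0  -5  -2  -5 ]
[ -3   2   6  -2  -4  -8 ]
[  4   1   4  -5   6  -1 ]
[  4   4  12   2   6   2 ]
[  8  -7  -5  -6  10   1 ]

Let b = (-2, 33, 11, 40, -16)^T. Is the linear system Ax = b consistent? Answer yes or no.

Row reduce the augmented matrix [A | b].
R2 ← R2 − R1: [0, 3, 6, 3, -2, -3, 35]
R3 ← R3 + (4/3)·R1: [0, -1/3, 4, -35/3, 10/3, -23/3, 25/3]
R4 ← R4 + (4/3)·R1: [0, 8/3, 12, -14/3, 10/3, -14/3, 112/3]
R5 ← R5 + (8/3)·R1: [0, -29/3, -5, -58/3, 14/3, -37/3, -64/3]
R3 ← R3 + (1/9)·R2: [0, 0, 14/3, -34/3, 28/9, -8, 110/9]
R4 ← R4 − (8/9)·R2: [0, 0, 20/3, -22/3, 46/9, -2, 56/9]
R5 ← R5 + (29/9)·R2: [0, 0, 43/3, -29/3, -16/9, -22, 823/9]
R4 ← R4 − (10/7)·R3: [0, 0, 0, 62/7, 2/3, 66/7, -236/21]
R5 ← R5 − (43/14)·R3: [0, 0, 0, 176/7, -34/3, 18/7, 1132/21]
R5 ← R5 − (88/31)·R4: [0, 0, 0, 0, -410/31, -750/31, 2660/31]
The echelon form has 5 nonzero rows, and every pivot lies in the first 6 columns, so rank(A) = rank([A|b]) = 5.
The system is consistent.

yes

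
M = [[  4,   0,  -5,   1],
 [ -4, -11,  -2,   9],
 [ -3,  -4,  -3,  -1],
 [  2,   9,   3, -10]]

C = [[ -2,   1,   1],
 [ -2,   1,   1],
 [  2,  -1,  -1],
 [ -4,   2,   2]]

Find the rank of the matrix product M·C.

First compute MC:
[[-22,  11,  11],
 [-10,   5,   5],
 [ 12,  -6,  -6],
 [ 24, -12, -12]]
Now row reduce the product.
R2 ← R2 − (5/11)·R1: [0, 0, 0]
R3 ← R3 + (6/11)·R1: [0, 0, 0]
R4 ← R4 + (12/11)·R1: [0, 0, 0]
1 nonzero row, so rank(MC) = 1.

1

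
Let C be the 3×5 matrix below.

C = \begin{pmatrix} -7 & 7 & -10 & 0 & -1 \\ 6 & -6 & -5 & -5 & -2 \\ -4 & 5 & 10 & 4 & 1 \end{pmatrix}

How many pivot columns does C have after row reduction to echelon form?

3

Row reduce to echelon form.
R2 ← R2 + (6/7)·R1: [0, 0, -95/7, -5, -20/7]
R3 ← R3 − (4/7)·R1: [0, 1, 110/7, 4, 11/7]
Swap R2 ↔ R3
Echelon form has 3 nonzero rows, so rank(C) = 3.
Each nonzero row contributes one pivot column: 3 pivot columns.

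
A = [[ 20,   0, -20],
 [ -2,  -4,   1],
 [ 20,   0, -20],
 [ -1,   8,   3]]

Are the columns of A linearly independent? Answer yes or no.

Row reduce A to echelon form.
R2 ← R2 + (1/10)·R1: [0, -4, -1]
R3 ← R3 − R1: [0, 0, 0]
R4 ← R4 + (1/20)·R1: [0, 8, 2]
R4 ← R4 + (2)·R2: [0, 0, 0]
2 pivots among 3 columns.
Only 2 < 3 pivot columns, so the columns are linearly dependent.

no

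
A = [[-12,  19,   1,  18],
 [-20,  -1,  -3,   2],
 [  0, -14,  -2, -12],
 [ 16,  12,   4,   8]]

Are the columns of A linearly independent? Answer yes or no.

no

Row reduce A to echelon form.
R2 ← R2 − (5/3)·R1: [0, -98/3, -14/3, -28]
R4 ← R4 + (4/3)·R1: [0, 112/3, 16/3, 32]
R3 ← R3 − (3/7)·R2: [0, 0, 0, 0]
R4 ← R4 + (8/7)·R2: [0, 0, 0, 0]
2 pivots among 4 columns.
Only 2 < 4 pivot columns, so the columns are linearly dependent.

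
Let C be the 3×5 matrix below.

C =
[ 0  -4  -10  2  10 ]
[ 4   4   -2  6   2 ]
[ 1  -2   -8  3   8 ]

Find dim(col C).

2

Row reduce to echelon form.
Swap R1 ↔ R2
R3 ← R3 − (1/4)·R1: [0, -3, -15/2, 3/2, 15/2]
R3 ← R3 − (3/4)·R2: [0, 0, 0, 0, 0]
Echelon form has 2 nonzero rows, so rank(C) = 2.
The column space has dimension equal to the rank: 2.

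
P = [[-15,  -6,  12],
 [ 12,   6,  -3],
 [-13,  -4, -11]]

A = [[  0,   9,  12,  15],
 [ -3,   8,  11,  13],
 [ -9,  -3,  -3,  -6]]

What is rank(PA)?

2

First compute PA:
[[-90, -219, -282, -375],
 [  9, 165, 219, 276],
 [111, -116, -167, -181]]
Now row reduce the product.
R2 ← R2 + (1/10)·R1: [0, 1431/10, 954/5, 477/2]
R3 ← R3 + (37/30)·R1: [0, -3861/10, -2574/5, -1287/2]
R3 ← R3 + (143/53)·R2: [0, 0, 0, 0]
2 nonzero rows, so rank(PA) = 2.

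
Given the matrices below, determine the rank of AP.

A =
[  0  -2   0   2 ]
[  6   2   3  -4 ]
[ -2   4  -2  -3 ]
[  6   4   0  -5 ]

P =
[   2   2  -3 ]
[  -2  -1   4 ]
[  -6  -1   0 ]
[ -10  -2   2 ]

2

First compute AP:
[[-16,  -2,  -4],
 [ 30,  15, -18],
 [ 30,   0,  16],
 [ 54,  18, -12]]
Now row reduce the product.
R2 ← R2 + (15/8)·R1: [0, 45/4, -51/2]
R3 ← R3 + (15/8)·R1: [0, -15/4, 17/2]
R4 ← R4 + (27/8)·R1: [0, 45/4, -51/2]
R3 ← R3 + (1/3)·R2: [0, 0, 0]
R4 ← R4 − R2: [0, 0, 0]
2 nonzero rows, so rank(AP) = 2.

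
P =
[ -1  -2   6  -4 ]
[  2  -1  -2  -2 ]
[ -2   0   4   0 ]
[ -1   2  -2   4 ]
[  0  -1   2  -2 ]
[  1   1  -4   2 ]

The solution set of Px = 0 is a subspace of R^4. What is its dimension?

Row reduce to echelon form.
R2 ← R2 + (2)·R1: [0, -5, 10, -10]
R3 ← R3 − (2)·R1: [0, 4, -8, 8]
R4 ← R4 − R1: [0, 4, -8, 8]
R6 ← R6 + R1: [0, -1, 2, -2]
R3 ← R3 + (4/5)·R2: [0, 0, 0, 0]
R4 ← R4 + (4/5)·R2: [0, 0, 0, 0]
R5 ← R5 − (1/5)·R2: [0, 0, 0, 0]
R6 ← R6 − (1/5)·R2: [0, 0, 0, 0]
2 nonzero rows, so rank(P) = 2.
P has 4 columns; by rank–nullity, nullity = 4 − 2 = 2.

2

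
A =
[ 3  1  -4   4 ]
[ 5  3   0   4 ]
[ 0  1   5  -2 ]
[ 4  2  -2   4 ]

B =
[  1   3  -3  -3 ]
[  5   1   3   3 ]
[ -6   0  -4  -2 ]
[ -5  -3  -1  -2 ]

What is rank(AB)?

First compute AB:
[[ 12,  -2,   6,  -6],
 [  0,   6, -10, -14],
 [-15,   7, -15,  -3],
 [  6,   2,  -2, -10]]
Now row reduce the product.
R3 ← R3 + (5/4)·R1: [0, 9/2, -15/2, -21/2]
R4 ← R4 − (1/2)·R1: [0, 3, -5, -7]
R3 ← R3 − (3/4)·R2: [0, 0, 0, 0]
R4 ← R4 − (1/2)·R2: [0, 0, 0, 0]
2 nonzero rows, so rank(AB) = 2.

2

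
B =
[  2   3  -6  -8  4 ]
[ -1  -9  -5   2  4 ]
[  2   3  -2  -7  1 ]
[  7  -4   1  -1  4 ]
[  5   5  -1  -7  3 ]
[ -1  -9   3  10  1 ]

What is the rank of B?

Row reduce to echelon form.
R2 ← R2 + (1/2)·R1: [0, -15/2, -8, -2, 6]
R3 ← R3 − R1: [0, 0, 4, 1, -3]
R4 ← R4 − (7/2)·R1: [0, -29/2, 22, 27, -10]
R5 ← R5 − (5/2)·R1: [0, -5/2, 14, 13, -7]
R6 ← R6 + (1/2)·R1: [0, -15/2, 0, 6, 3]
R4 ← R4 − (29/15)·R2: [0, 0, 562/15, 463/15, -108/5]
R5 ← R5 − (1/3)·R2: [0, 0, 50/3, 41/3, -9]
R6 ← R6 − R2: [0, 0, 8, 8, -3]
R4 ← R4 − (281/30)·R3: [0, 0, 0, 43/2, 13/2]
R5 ← R5 − (25/6)·R3: [0, 0, 0, 19/2, 7/2]
R6 ← R6 − (2)·R3: [0, 0, 0, 6, 3]
R5 ← R5 − (19/43)·R4: [0, 0, 0, 0, 27/43]
R6 ← R6 − (12/43)·R4: [0, 0, 0, 0, 51/43]
R6 ← R6 − (17/9)·R5: [0, 0, 0, 0, 0]
Echelon form has 5 nonzero rows, so rank(B) = 5.

5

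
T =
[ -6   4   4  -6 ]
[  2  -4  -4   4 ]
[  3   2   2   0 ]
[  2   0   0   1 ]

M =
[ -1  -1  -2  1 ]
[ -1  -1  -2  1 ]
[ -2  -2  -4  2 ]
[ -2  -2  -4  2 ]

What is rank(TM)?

First compute TM:
[[  6,   6,  12,  -6],
 [  2,   2,   4,  -2],
 [ -9,  -9, -18,   9],
 [ -4,  -4,  -8,   4]]
Now row reduce the product.
R2 ← R2 − (1/3)·R1: [0, 0, 0, 0]
R3 ← R3 + (3/2)·R1: [0, 0, 0, 0]
R4 ← R4 + (2/3)·R1: [0, 0, 0, 0]
1 nonzero row, so rank(TM) = 1.

1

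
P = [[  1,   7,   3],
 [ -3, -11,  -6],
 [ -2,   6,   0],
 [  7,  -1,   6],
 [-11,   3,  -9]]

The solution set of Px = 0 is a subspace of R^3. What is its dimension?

Row reduce to echelon form.
R2 ← R2 + (3)·R1: [0, 10, 3]
R3 ← R3 + (2)·R1: [0, 20, 6]
R4 ← R4 − (7)·R1: [0, -50, -15]
R5 ← R5 + (11)·R1: [0, 80, 24]
R3 ← R3 − (2)·R2: [0, 0, 0]
R4 ← R4 + (5)·R2: [0, 0, 0]
R5 ← R5 − (8)·R2: [0, 0, 0]
2 nonzero rows, so rank(P) = 2.
P has 3 columns; by rank–nullity, nullity = 3 − 2 = 1.

1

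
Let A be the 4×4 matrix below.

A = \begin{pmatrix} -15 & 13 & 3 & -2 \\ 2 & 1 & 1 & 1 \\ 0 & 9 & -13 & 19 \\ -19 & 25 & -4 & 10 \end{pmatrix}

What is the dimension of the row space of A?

Row reduce to echelon form.
R2 ← R2 + (2/15)·R1: [0, 41/15, 7/5, 11/15]
R4 ← R4 − (19/15)·R1: [0, 128/15, -39/5, 188/15]
R3 ← R3 − (135/41)·R2: [0, 0, -722/41, 680/41]
R4 ← R4 − (128/41)·R2: [0, 0, -499/41, 420/41]
R4 ← R4 − (499/722)·R3: [0, 0, 0, -440/361]
Echelon form has 4 nonzero rows, so rank(A) = 4.
The row space has dimension equal to the rank: 4.

4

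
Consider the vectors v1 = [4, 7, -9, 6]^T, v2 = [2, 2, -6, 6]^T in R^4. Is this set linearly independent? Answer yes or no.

yes

Form the matrix with these vectors as rows and row reduce.
R2 ← R2 − (1/2)·R1: [0, -3/2, -3/2, 3]
2 nonzero rows, so the 2 vectors span a space of dimension 2.
Since 2 = 2, the vectors are linearly independent.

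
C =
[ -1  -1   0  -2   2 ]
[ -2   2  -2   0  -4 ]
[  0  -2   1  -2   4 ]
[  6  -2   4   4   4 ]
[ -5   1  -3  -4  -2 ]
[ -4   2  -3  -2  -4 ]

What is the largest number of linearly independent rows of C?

2

Row reduce to echelon form.
R2 ← R2 − (2)·R1: [0, 4, -2, 4, -8]
R4 ← R4 + (6)·R1: [0, -8, 4, -8, 16]
R5 ← R5 − (5)·R1: [0, 6, -3, 6, -12]
R6 ← R6 − (4)·R1: [0, 6, -3, 6, -12]
R3 ← R3 + (1/2)·R2: [0, 0, 0, 0, 0]
R4 ← R4 + (2)·R2: [0, 0, 0, 0, 0]
R5 ← R5 − (3/2)·R2: [0, 0, 0, 0, 0]
R6 ← R6 − (3/2)·R2: [0, 0, 0, 0, 0]
Echelon form has 2 nonzero rows, so rank(C) = 2.
The rank gives the maximum number of linearly independent rows: 2.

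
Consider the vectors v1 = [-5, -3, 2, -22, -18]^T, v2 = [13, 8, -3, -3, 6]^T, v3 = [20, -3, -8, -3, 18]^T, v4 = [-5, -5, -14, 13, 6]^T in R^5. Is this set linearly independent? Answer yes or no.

yes

Form the matrix with these vectors as rows and row reduce.
R2 ← R2 + (13/5)·R1: [0, 1/5, 11/5, -301/5, -204/5]
R3 ← R3 + (4)·R1: [0, -15, 0, -91, -54]
R4 ← R4 − R1: [0, -2, -16, 35, 24]
R3 ← R3 + (75)·R2: [0, 0, 165, -4606, -3114]
R4 ← R4 + (10)·R2: [0, 0, 6, -567, -384]
R4 ← R4 − (2/55)·R3: [0, 0, 0, -21973/55, -14892/55]
4 nonzero rows, so the 4 vectors span a space of dimension 4.
Since 4 = 4, the vectors are linearly independent.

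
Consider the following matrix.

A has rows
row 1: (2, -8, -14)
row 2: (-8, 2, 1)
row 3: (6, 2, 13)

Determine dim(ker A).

Row reduce to echelon form.
R2 ← R2 + (4)·R1: [0, -30, -55]
R3 ← R3 − (3)·R1: [0, 26, 55]
R3 ← R3 + (13/15)·R2: [0, 0, 22/3]
3 nonzero rows, so rank(A) = 3.
A has 3 columns; by rank–nullity, nullity = 3 − 3 = 0.

0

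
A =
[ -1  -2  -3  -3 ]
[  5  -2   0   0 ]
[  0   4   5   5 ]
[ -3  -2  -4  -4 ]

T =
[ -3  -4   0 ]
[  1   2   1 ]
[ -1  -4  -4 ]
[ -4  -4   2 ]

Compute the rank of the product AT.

2

First compute AT:
[[ 16,  24,   4],
 [-17, -24,  -2],
 [-21, -32,  -6],
 [ 27,  40,   6]]
Now row reduce the product.
R2 ← R2 + (17/16)·R1: [0, 3/2, 9/4]
R3 ← R3 + (21/16)·R1: [0, -1/2, -3/4]
R4 ← R4 − (27/16)·R1: [0, -1/2, -3/4]
R3 ← R3 + (1/3)·R2: [0, 0, 0]
R4 ← R4 + (1/3)·R2: [0, 0, 0]
2 nonzero rows, so rank(AT) = 2.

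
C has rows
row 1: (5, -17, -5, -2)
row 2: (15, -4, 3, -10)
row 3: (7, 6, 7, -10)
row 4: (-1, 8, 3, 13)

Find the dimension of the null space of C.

0

Row reduce to echelon form.
R2 ← R2 − (3)·R1: [0, 47, 18, -4]
R3 ← R3 − (7/5)·R1: [0, 149/5, 14, -36/5]
R4 ← R4 + (1/5)·R1: [0, 23/5, 2, 63/5]
R3 ← R3 − (149/235)·R2: [0, 0, 608/235, -1096/235]
R4 ← R4 − (23/235)·R2: [0, 0, 56/235, 3053/235]
R4 ← R4 − (7/76)·R3: [0, 0, 0, 255/19]
4 nonzero rows, so rank(C) = 4.
C has 4 columns; by rank–nullity, nullity = 4 − 4 = 0.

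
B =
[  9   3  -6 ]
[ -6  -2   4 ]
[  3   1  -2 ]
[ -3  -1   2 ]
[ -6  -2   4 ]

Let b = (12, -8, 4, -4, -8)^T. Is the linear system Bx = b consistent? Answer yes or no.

yes

Row reduce the augmented matrix [B | b].
R2 ← R2 + (2/3)·R1: [0, 0, 0, 0]
R3 ← R3 − (1/3)·R1: [0, 0, 0, 0]
R4 ← R4 + (1/3)·R1: [0, 0, 0, 0]
R5 ← R5 + (2/3)·R1: [0, 0, 0, 0]
The echelon form has 1 nonzero rows, and every pivot lies in the first 3 columns, so rank(B) = rank([B|b]) = 1.
The system is consistent.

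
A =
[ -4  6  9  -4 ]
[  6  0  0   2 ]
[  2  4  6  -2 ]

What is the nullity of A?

1

Row reduce to echelon form.
R2 ← R2 + (3/2)·R1: [0, 9, 27/2, -4]
R3 ← R3 + (1/2)·R1: [0, 7, 21/2, -4]
R3 ← R3 − (7/9)·R2: [0, 0, 0, -8/9]
3 nonzero rows, so rank(A) = 3.
A has 4 columns; by rank–nullity, nullity = 4 − 3 = 1.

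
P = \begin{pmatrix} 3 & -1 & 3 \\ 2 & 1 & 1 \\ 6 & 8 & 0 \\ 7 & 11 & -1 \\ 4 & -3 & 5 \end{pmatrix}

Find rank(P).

2

Row reduce to echelon form.
R2 ← R2 − (2/3)·R1: [0, 5/3, -1]
R3 ← R3 − (2)·R1: [0, 10, -6]
R4 ← R4 − (7/3)·R1: [0, 40/3, -8]
R5 ← R5 − (4/3)·R1: [0, -5/3, 1]
R3 ← R3 − (6)·R2: [0, 0, 0]
R4 ← R4 − (8)·R2: [0, 0, 0]
R5 ← R5 + R2: [0, 0, 0]
Echelon form has 2 nonzero rows, so rank(P) = 2.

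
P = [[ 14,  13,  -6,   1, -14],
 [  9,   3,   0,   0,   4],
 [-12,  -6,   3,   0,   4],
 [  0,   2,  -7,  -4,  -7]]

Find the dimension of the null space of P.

Row reduce to echelon form.
R2 ← R2 − (9/14)·R1: [0, -75/14, 27/7, -9/14, 13]
R3 ← R3 + (6/7)·R1: [0, 36/7, -15/7, 6/7, -8]
R3 ← R3 + (24/25)·R2: [0, 0, 39/25, 6/25, 112/25]
R4 ← R4 + (28/75)·R2: [0, 0, -139/25, -106/25, -161/75]
R4 ← R4 + (139/39)·R3: [0, 0, 0, -44/13, 539/39]
4 nonzero rows, so rank(P) = 4.
P has 5 columns; by rank–nullity, nullity = 5 − 4 = 1.

1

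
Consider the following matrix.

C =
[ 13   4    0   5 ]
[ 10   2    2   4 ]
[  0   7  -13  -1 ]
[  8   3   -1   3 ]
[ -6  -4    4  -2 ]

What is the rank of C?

2

Row reduce to echelon form.
R2 ← R2 − (10/13)·R1: [0, -14/13, 2, 2/13]
R4 ← R4 − (8/13)·R1: [0, 7/13, -1, -1/13]
R5 ← R5 + (6/13)·R1: [0, -28/13, 4, 4/13]
R3 ← R3 + (13/2)·R2: [0, 0, 0, 0]
R4 ← R4 + (1/2)·R2: [0, 0, 0, 0]
R5 ← R5 − (2)·R2: [0, 0, 0, 0]
Echelon form has 2 nonzero rows, so rank(C) = 2.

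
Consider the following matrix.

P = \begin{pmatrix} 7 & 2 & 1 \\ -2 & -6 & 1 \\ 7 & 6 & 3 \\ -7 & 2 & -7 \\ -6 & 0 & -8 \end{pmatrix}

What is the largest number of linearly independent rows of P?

Row reduce to echelon form.
R2 ← R2 + (2/7)·R1: [0, -38/7, 9/7]
R3 ← R3 − R1: [0, 4, 2]
R4 ← R4 + R1: [0, 4, -6]
R5 ← R5 + (6/7)·R1: [0, 12/7, -50/7]
R3 ← R3 + (14/19)·R2: [0, 0, 56/19]
R4 ← R4 + (14/19)·R2: [0, 0, -96/19]
R5 ← R5 + (6/19)·R2: [0, 0, -128/19]
R4 ← R4 + (12/7)·R3: [0, 0, 0]
R5 ← R5 + (16/7)·R3: [0, 0, 0]
Echelon form has 3 nonzero rows, so rank(P) = 3.
The rank gives the maximum number of linearly independent rows: 3.

3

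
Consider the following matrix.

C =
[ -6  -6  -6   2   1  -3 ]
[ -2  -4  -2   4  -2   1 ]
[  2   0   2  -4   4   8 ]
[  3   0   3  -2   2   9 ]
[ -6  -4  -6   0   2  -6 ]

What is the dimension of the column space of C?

3

Row reduce to echelon form.
R2 ← R2 − (1/3)·R1: [0, -2, 0, 10/3, -7/3, 2]
R3 ← R3 + (1/3)·R1: [0, -2, 0, -10/3, 13/3, 7]
R4 ← R4 + (1/2)·R1: [0, -3, 0, -1, 5/2, 15/2]
R5 ← R5 − R1: [0, 2, 0, -2, 1, -3]
R3 ← R3 − R2: [0, 0, 0, -20/3, 20/3, 5]
R4 ← R4 − (3/2)·R2: [0, 0, 0, -6, 6, 9/2]
R5 ← R5 + R2: [0, 0, 0, 4/3, -4/3, -1]
R4 ← R4 − (9/10)·R3: [0, 0, 0, 0, 0, 0]
R5 ← R5 + (1/5)·R3: [0, 0, 0, 0, 0, 0]
Echelon form has 3 nonzero rows, so rank(C) = 3.
The column space has dimension equal to the rank: 3.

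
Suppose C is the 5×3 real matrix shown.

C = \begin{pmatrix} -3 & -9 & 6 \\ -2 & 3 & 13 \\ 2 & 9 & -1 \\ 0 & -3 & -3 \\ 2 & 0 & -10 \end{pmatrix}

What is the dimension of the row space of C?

2

Row reduce to echelon form.
R2 ← R2 − (2/3)·R1: [0, 9, 9]
R3 ← R3 + (2/3)·R1: [0, 3, 3]
R5 ← R5 + (2/3)·R1: [0, -6, -6]
R3 ← R3 − (1/3)·R2: [0, 0, 0]
R4 ← R4 + (1/3)·R2: [0, 0, 0]
R5 ← R5 + (2/3)·R2: [0, 0, 0]
Echelon form has 2 nonzero rows, so rank(C) = 2.
The row space has dimension equal to the rank: 2.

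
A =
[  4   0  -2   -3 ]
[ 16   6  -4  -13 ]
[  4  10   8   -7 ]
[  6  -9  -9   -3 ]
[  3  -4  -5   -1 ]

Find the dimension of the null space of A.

1

Row reduce to echelon form.
R2 ← R2 − (4)·R1: [0, 6, 4, -1]
R3 ← R3 − R1: [0, 10, 10, -4]
R4 ← R4 − (3/2)·R1: [0, -9, -6, 3/2]
R5 ← R5 − (3/4)·R1: [0, -4, -7/2, 5/4]
R3 ← R3 − (5/3)·R2: [0, 0, 10/3, -7/3]
R4 ← R4 + (3/2)·R2: [0, 0, 0, 0]
R5 ← R5 + (2/3)·R2: [0, 0, -5/6, 7/12]
R5 ← R5 + (1/4)·R3: [0, 0, 0, 0]
3 nonzero rows, so rank(A) = 3.
A has 4 columns; by rank–nullity, nullity = 4 − 3 = 1.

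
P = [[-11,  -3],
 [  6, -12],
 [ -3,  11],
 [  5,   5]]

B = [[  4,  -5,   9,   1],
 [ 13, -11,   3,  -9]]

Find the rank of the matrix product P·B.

2

First compute PB:
[[-83,  88, -108,  16],
 [-132, 102,  18, 114],
 [131, -106,   6, -102],
 [ 85, -80,  60, -40]]
Now row reduce the product.
R2 ← R2 − (132/83)·R1: [0, -3150/83, 15750/83, 7350/83]
R3 ← R3 + (131/83)·R1: [0, 2730/83, -13650/83, -6370/83]
R4 ← R4 + (85/83)·R1: [0, 840/83, -4200/83, -1960/83]
R3 ← R3 + (13/15)·R2: [0, 0, 0, 0]
R4 ← R4 + (4/15)·R2: [0, 0, 0, 0]
2 nonzero rows, so rank(PB) = 2.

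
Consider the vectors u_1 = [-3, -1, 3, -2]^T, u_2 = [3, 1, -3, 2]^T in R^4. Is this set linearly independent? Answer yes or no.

Form the matrix with these vectors as rows and row reduce.
R2 ← R2 + R1: [0, 0, 0, 0]
1 nonzero row, so the 2 vectors span a space of dimension 1.
Since 1 < 2, the vectors are linearly dependent.

no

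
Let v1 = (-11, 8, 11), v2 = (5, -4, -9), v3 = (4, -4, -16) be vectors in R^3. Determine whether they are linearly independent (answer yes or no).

Form the matrix with these vectors as rows and row reduce.
R2 ← R2 + (5/11)·R1: [0, -4/11, -4]
R3 ← R3 + (4/11)·R1: [0, -12/11, -12]
R3 ← R3 − (3)·R2: [0, 0, 0]
2 nonzero rows, so the 3 vectors span a space of dimension 2.
Since 2 < 3, the vectors are linearly dependent.

no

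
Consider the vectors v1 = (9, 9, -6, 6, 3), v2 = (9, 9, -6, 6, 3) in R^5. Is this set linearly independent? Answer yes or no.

Form the matrix with these vectors as rows and row reduce.
R2 ← R2 − R1: [0, 0, 0, 0, 0]
1 nonzero row, so the 2 vectors span a space of dimension 1.
Since 1 < 2, the vectors are linearly dependent.

no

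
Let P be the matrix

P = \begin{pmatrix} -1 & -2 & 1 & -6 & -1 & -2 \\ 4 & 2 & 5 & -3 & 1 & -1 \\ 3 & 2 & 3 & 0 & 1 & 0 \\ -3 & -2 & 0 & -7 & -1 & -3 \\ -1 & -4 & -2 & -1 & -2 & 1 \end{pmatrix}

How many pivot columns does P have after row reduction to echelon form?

3

Row reduce to echelon form.
R2 ← R2 + (4)·R1: [0, -6, 9, -27, -3, -9]
R3 ← R3 + (3)·R1: [0, -4, 6, -18, -2, -6]
R4 ← R4 − (3)·R1: [0, 4, -3, 11, 2, 3]
R5 ← R5 − R1: [0, -2, -3, 5, -1, 3]
R3 ← R3 − (2/3)·R2: [0, 0, 0, 0, 0, 0]
R4 ← R4 + (2/3)·R2: [0, 0, 3, -7, 0, -3]
R5 ← R5 − (1/3)·R2: [0, 0, -6, 14, 0, 6]
Swap R3 ↔ R4
R5 ← R5 + (2)·R3: [0, 0, 0, 0, 0, 0]
Echelon form has 3 nonzero rows, so rank(P) = 3.
Each nonzero row contributes one pivot column: 3 pivot columns.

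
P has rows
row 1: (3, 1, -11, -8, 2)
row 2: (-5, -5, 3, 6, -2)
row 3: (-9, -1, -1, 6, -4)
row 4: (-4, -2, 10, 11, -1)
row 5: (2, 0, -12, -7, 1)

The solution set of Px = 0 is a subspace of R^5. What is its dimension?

0

Row reduce to echelon form.
R2 ← R2 + (5/3)·R1: [0, -10/3, -46/3, -22/3, 4/3]
R3 ← R3 + (3)·R1: [0, 2, -34, -18, 2]
R4 ← R4 + (4/3)·R1: [0, -2/3, -14/3, 1/3, 5/3]
R5 ← R5 − (2/3)·R1: [0, -2/3, -14/3, -5/3, -1/3]
R3 ← R3 + (3/5)·R2: [0, 0, -216/5, -112/5, 14/5]
R4 ← R4 − (1/5)·R2: [0, 0, -8/5, 9/5, 7/5]
R5 ← R5 − (1/5)·R2: [0, 0, -8/5, -1/5, -3/5]
R4 ← R4 − (1/27)·R3: [0, 0, 0, 71/27, 35/27]
R5 ← R5 − (1/27)·R3: [0, 0, 0, 17/27, -19/27]
R5 ← R5 − (17/71)·R4: [0, 0, 0, 0, -72/71]
5 nonzero rows, so rank(P) = 5.
P has 5 columns; by rank–nullity, nullity = 5 − 5 = 0.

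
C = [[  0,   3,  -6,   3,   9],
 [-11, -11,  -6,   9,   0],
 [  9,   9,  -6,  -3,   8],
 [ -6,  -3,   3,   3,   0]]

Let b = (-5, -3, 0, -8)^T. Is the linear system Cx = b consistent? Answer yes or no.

no

Row reduce the augmented matrix [C | b].
Swap R1 ↔ R2
R3 ← R3 + (9/11)·R1: [0, 0, -120/11, 48/11, 8, -27/11]
R4 ← R4 − (6/11)·R1: [0, 3, 69/11, -21/11, 0, -70/11]
R4 ← R4 − R2: [0, 0, 135/11, -54/11, -9, -15/11]
R4 ← R4 + (9/8)·R3: [0, 0, 0, 0, 0, -33/8]
The echelon form has 4 nonzero rows; the last pivot sits in the augmented column, so rank(C) = 3 but rank([C|b]) = 4.
Since the ranks differ, the system is inconsistent.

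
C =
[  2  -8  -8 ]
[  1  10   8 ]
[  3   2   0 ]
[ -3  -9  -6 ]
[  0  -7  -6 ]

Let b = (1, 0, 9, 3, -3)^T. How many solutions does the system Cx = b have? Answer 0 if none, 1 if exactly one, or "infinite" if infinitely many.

0

Row reduce the augmented matrix [C | b].
R2 ← R2 − (1/2)·R1: [0, 14, 12, -1/2]
R3 ← R3 − (3/2)·R1: [0, 14, 12, 15/2]
R4 ← R4 + (3/2)·R1: [0, -21, -18, 9/2]
R3 ← R3 − R2: [0, 0, 0, 8]
R4 ← R4 + (3/2)·R2: [0, 0, 0, 15/4]
R5 ← R5 + (1/2)·R2: [0, 0, 0, -13/4]
R4 ← R4 − (15/32)·R3: [0, 0, 0, 0]
R5 ← R5 + (13/32)·R3: [0, 0, 0, 0]
The echelon form has 3 nonzero rows; the last pivot sits in the augmented column, so rank(C) = 2 but rank([C|b]) = 3.
Since the ranks differ, the system is inconsistent.
It has no solutions.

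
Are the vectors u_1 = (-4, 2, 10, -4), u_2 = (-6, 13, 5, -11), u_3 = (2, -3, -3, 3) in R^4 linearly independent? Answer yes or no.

no

Form the matrix with these vectors as rows and row reduce.
R2 ← R2 − (3/2)·R1: [0, 10, -10, -5]
R3 ← R3 + (1/2)·R1: [0, -2, 2, 1]
R3 ← R3 + (1/5)·R2: [0, 0, 0, 0]
2 nonzero rows, so the 3 vectors span a space of dimension 2.
Since 2 < 3, the vectors are linearly dependent.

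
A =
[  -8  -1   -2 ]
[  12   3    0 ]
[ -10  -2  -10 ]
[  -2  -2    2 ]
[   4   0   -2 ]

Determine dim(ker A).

0

Row reduce to echelon form.
R2 ← R2 + (3/2)·R1: [0, 3/2, -3]
R3 ← R3 − (5/4)·R1: [0, -3/4, -15/2]
R4 ← R4 − (1/4)·R1: [0, -7/4, 5/2]
R5 ← R5 + (1/2)·R1: [0, -1/2, -3]
R3 ← R3 + (1/2)·R2: [0, 0, -9]
R4 ← R4 + (7/6)·R2: [0, 0, -1]
R5 ← R5 + (1/3)·R2: [0, 0, -4]
R4 ← R4 − (1/9)·R3: [0, 0, 0]
R5 ← R5 − (4/9)·R3: [0, 0, 0]
3 nonzero rows, so rank(A) = 3.
A has 3 columns; by rank–nullity, nullity = 3 − 3 = 0.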